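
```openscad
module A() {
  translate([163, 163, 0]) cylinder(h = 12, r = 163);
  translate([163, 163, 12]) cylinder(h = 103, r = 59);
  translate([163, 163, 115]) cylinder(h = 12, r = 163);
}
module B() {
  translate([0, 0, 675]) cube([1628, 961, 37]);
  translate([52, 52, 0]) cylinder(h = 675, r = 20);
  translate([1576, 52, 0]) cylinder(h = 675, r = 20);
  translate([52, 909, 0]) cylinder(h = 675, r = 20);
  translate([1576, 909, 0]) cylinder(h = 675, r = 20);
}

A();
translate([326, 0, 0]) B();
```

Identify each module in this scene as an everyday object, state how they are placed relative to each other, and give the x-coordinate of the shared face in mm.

A is a spool. B is a table. The table is against the spool's +x side, with their −y faces flush. The x-coordinate of the shared face is 326 mm.

The spool's +x face and the table's −x face are both at x = 326 mm.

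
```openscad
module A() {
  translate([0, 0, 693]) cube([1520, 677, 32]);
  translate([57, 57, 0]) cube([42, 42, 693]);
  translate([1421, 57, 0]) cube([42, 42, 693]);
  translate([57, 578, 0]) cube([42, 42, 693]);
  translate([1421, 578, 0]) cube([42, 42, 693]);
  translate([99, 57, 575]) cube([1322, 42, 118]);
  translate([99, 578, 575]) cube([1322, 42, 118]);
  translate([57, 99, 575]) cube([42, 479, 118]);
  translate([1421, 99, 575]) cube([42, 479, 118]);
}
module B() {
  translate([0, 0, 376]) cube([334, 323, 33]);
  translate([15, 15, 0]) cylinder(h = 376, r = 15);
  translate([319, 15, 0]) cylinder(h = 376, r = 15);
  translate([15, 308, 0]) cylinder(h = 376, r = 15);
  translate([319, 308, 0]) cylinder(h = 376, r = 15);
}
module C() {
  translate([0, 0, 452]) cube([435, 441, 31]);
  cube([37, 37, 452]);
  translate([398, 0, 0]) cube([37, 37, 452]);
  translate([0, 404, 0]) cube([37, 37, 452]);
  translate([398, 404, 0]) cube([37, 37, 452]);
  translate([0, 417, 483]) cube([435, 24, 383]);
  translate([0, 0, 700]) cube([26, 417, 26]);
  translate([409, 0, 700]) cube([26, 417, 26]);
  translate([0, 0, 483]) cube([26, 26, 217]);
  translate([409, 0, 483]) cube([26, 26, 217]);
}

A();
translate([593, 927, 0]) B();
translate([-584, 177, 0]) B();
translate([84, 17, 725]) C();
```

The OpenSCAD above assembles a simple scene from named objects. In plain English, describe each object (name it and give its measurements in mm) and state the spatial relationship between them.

A is a rectangular dining table. The top is 1520×677×32 mm with its upper surface at z = 725 mm. It stands on four 42×42 mm square legs, each inset 57 mm from the nearest pair of top edges, running from the floor to the underside of the top. Four apron rails, 42 mm thick and 118 mm tall, run between adjacent legs with their top edges flush with the underside of the top and their outer faces flush with the legs' outer faces.

B is a four-legged stool. The seat is 334×323 mm, 33 mm thick, top at z = 409 mm. It stands on four round legs, each 30 mm in diameter, from z = 0 to the seat underside, each leg's axis is inset half a diameter from the nearest pair of seat edges (so the leg's bounding box is flush with the corner).

C is a chair: 435×441 mm seat, 31 mm thick, top at z = 483 mm, on four 37 mm square corner legs flush with the seat edges. A 24 mm thick backrest slab spans the full seat width, extending 383 mm above the seat top, its back face flush with the seat's +y edge. Two armrests of 26×26 mm section run along each side from the seat's front edge to the front of the backrest, top faces 243 mm above the seat top and outer faces flush with the seat's x-edges; a 26×26 mm post under the front of each armrest stands on the seat at the front corner.

Two stools sit around the table at the +y, −x sides. The chair is on top of the table.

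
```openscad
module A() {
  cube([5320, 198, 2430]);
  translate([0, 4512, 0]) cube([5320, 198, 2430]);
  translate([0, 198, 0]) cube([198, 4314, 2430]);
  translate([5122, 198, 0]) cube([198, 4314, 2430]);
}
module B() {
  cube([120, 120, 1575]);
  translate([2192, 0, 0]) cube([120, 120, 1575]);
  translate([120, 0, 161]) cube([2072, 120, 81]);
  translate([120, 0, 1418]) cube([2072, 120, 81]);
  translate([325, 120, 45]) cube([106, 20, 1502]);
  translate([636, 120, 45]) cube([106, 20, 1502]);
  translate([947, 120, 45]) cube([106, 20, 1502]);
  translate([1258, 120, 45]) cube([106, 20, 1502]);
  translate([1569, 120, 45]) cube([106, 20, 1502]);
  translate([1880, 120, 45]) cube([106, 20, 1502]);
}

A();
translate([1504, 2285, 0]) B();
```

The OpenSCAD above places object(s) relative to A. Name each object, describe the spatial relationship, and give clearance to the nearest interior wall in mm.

Clearances: x = 1306, y = 2087; minimum 1306 mm.

A is a house frame. B is a fence section. The fence section sits inside the house frame, centred. The clearance to the nearest interior wall is 1306 mm.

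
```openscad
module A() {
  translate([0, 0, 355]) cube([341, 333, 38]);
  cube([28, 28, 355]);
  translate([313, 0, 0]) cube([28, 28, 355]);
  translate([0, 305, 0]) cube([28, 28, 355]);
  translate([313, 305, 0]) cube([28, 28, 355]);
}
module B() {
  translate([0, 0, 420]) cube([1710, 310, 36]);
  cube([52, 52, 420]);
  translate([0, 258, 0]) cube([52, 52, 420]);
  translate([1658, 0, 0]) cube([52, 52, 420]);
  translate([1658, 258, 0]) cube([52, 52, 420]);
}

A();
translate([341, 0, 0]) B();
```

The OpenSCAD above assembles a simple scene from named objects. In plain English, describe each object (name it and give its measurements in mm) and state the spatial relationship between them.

A is a simple wooden stool: a rectangular seat 341 mm (x) by 333 mm (y), 38 mm thick, top face at z = 393 mm, on four square legs, each 28×28 mm in cross-section. The legs rest on z = 0, each flush with a corner of the seat.

B is a long wooden bench with a 1710 mm (x) × 310 mm (y) seat, 36 mm thick, its top surface 456 mm above the floor. Four 52 mm square legs at the seat corners, flush with the edges, run from z = 0 to the seat underside.

The bench is against the stool's +x side, with their −y faces flush.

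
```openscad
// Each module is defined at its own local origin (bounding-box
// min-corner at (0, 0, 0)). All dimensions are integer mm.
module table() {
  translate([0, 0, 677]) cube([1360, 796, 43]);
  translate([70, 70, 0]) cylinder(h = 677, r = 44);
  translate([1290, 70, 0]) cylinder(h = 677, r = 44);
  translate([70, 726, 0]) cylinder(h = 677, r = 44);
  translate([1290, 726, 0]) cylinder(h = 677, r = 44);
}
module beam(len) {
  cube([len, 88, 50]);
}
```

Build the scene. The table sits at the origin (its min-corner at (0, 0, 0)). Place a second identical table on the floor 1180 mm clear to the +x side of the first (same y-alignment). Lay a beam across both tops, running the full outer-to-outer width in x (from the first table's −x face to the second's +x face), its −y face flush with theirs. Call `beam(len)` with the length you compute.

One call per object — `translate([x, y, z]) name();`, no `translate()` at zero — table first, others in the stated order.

table();
translate([2540, 0, 0]) table();
translate([0, 0, 720]) beam(3900);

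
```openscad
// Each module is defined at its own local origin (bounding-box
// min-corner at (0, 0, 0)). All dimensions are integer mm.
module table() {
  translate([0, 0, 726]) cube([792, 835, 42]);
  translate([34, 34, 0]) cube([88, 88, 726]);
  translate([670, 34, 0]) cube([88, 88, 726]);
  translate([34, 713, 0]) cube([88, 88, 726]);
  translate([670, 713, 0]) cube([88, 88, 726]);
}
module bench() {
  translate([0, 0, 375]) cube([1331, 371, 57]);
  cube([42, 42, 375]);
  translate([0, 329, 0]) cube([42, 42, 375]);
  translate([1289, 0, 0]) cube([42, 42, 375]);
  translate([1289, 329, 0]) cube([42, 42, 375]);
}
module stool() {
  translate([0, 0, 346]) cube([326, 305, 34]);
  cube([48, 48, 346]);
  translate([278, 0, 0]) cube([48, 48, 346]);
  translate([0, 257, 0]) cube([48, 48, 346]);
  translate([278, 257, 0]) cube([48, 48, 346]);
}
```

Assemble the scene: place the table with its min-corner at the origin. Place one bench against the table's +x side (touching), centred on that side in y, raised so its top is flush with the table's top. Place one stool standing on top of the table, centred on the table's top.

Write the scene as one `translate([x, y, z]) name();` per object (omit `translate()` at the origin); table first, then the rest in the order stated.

table();
translate([792, 232, 336]) bench();
translate([233, 265, 768]) stool();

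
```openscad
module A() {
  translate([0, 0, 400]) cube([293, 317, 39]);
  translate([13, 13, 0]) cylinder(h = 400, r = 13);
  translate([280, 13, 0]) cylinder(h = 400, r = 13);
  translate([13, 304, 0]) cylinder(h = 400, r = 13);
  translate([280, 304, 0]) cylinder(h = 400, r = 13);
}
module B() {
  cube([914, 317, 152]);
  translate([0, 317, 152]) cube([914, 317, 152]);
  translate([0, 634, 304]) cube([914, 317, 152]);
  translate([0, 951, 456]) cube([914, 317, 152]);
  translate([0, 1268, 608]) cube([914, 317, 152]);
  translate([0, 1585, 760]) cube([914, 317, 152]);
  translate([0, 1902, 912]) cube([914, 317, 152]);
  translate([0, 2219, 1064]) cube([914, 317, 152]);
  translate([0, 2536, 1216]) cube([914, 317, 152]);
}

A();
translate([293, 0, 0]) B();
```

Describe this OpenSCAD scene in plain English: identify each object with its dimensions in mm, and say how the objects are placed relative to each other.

A is a simple wooden stool: a rectangular seat 293 mm (x) by 317 mm (y), 39 mm thick, top face at z = 439 mm, on four round legs, each 26 mm in diameter. The legs rest on z = 0, each leg's axis is inset half a diameter from the nearest pair of seat edges (so the leg's bounding box is flush with the corner).

B is a straight staircase of 9 solid steps. Each step is 914 mm wide (x), 317 mm deep (y, the going) and 152 mm tall (the rise). The first step rests on the floor; each subsequent step sits one going further in +y and one rise higher in +z, directly behind and above the previous step with no overlap.

The staircase is against the stool's +x side, with their −y faces flush.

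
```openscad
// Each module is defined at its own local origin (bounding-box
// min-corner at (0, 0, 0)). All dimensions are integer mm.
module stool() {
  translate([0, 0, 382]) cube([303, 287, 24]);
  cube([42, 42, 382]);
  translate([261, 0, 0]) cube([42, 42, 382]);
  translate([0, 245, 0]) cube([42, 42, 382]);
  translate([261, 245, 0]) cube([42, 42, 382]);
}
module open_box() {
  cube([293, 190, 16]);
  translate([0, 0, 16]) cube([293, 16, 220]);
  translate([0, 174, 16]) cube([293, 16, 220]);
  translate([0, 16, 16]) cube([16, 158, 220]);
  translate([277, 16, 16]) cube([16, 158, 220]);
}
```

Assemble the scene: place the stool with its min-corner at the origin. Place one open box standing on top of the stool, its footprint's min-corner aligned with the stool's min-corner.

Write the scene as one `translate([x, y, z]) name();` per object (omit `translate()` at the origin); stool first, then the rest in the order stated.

stool();
translate([0, 0, 406]) open_box();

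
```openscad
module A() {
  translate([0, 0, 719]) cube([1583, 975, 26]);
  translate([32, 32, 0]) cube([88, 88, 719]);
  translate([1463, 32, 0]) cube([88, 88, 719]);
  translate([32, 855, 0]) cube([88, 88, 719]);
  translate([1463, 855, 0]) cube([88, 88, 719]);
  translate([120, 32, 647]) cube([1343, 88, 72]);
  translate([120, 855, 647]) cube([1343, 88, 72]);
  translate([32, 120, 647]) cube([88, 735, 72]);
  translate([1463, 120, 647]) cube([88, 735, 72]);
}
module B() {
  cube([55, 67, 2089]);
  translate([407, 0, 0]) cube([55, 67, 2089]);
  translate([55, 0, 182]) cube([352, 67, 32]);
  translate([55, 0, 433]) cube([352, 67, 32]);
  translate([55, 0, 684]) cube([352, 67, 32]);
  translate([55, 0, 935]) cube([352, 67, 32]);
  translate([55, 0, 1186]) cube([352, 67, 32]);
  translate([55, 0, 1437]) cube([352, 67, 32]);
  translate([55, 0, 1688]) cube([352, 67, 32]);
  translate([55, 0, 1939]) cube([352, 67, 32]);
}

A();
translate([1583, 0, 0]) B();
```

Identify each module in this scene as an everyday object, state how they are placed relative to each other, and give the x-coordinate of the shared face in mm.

A is a table. B is a ladder. The ladder is against the table's +x side, with their −y faces flush. The x-coordinate of the shared face is 1583 mm.

The table's +x face and the ladder's −x face are both at x = 1583 mm.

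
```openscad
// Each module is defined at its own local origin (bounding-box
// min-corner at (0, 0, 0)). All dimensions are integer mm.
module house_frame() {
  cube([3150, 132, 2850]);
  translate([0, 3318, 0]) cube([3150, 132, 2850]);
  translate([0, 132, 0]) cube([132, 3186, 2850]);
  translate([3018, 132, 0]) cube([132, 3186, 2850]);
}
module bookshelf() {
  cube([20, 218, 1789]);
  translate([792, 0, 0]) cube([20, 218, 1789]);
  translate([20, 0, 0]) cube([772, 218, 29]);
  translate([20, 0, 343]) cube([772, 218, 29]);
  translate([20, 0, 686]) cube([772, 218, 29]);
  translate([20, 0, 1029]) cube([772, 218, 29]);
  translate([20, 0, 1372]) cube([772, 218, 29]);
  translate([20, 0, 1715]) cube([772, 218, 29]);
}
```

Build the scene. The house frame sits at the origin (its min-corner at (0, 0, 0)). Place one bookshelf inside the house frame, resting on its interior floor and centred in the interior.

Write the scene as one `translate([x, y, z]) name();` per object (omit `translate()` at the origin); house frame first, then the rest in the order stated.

house_frame();
translate([1169, 1616, 0]) bookshelf();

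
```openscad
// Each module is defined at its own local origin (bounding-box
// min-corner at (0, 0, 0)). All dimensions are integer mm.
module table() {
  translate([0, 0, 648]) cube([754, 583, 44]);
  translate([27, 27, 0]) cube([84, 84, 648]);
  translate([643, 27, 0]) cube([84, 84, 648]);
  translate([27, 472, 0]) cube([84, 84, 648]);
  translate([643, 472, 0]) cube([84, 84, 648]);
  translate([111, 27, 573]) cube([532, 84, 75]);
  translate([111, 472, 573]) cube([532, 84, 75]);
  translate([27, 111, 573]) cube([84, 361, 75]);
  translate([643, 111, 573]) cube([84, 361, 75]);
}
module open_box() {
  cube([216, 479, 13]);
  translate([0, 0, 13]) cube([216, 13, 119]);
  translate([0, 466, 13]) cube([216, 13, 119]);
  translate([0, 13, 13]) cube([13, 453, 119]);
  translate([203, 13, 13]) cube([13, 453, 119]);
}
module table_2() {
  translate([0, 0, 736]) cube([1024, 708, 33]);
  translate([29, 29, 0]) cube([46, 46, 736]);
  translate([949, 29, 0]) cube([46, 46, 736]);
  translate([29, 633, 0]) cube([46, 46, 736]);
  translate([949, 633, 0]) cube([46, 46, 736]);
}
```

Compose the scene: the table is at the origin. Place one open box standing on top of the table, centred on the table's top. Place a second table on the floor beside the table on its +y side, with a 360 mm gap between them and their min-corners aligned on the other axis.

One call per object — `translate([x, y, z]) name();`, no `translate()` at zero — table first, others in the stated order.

table();
translate([269, 52, 692]) open_box();
translate([0, 943, 0]) table_2();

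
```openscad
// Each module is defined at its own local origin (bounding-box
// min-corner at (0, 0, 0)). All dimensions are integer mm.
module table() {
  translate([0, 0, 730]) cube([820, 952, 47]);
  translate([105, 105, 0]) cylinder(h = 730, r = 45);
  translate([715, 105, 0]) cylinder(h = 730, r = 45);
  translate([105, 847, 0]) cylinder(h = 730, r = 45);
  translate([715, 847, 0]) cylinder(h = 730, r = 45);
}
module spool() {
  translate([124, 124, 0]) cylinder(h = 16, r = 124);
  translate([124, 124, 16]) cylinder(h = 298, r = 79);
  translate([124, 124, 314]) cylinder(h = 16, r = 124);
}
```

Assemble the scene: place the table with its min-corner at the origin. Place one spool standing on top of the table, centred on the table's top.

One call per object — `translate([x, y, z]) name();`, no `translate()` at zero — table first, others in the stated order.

table();
translate([286, 352, 777]) spool();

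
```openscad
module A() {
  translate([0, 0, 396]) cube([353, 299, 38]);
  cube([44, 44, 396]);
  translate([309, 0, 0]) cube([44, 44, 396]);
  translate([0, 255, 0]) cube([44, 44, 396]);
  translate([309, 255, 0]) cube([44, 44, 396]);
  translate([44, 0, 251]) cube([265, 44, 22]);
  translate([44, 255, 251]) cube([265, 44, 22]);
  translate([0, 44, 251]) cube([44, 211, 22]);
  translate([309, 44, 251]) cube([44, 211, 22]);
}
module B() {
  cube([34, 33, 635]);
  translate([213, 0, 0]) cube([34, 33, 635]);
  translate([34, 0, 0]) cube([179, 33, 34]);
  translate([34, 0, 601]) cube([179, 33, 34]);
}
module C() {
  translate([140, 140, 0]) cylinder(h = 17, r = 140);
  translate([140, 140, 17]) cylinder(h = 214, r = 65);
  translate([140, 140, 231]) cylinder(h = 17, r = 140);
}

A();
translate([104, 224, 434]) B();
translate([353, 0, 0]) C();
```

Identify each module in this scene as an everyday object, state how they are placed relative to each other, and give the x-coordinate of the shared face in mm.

A is a stool. B is a picture frame. C is a spool. The picture frame is on top of the stool. The spool is against the stool's +x side, with their −y faces flush. The x-coordinate of the shared face is 353 mm.

The stool's +x face and the spool's −x face are both at x = 353 mm.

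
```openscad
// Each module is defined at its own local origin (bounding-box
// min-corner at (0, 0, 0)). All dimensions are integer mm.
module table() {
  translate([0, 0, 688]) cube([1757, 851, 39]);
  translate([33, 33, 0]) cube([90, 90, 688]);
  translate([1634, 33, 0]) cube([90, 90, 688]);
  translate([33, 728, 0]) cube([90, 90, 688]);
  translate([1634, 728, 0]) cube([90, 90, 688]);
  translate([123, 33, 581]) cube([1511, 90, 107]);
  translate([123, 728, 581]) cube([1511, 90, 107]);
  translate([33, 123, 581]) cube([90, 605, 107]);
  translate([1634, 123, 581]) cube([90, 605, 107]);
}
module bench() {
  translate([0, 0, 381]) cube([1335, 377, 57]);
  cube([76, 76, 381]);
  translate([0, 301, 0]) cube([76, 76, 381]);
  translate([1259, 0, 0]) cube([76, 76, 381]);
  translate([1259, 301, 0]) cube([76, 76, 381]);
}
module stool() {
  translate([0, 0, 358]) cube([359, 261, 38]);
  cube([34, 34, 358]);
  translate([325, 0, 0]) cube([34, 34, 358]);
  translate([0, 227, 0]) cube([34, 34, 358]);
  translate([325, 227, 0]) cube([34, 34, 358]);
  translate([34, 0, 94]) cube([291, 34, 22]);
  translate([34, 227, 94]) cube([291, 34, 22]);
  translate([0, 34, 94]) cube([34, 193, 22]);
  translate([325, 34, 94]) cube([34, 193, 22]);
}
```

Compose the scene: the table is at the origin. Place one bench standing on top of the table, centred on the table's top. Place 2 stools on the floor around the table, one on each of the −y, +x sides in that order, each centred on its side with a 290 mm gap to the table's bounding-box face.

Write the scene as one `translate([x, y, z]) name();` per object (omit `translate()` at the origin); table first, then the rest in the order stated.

table();
translate([211, 237, 727]) bench();
translate([699, -551, 0]) stool();
translate([2047, 295, 0]) stool();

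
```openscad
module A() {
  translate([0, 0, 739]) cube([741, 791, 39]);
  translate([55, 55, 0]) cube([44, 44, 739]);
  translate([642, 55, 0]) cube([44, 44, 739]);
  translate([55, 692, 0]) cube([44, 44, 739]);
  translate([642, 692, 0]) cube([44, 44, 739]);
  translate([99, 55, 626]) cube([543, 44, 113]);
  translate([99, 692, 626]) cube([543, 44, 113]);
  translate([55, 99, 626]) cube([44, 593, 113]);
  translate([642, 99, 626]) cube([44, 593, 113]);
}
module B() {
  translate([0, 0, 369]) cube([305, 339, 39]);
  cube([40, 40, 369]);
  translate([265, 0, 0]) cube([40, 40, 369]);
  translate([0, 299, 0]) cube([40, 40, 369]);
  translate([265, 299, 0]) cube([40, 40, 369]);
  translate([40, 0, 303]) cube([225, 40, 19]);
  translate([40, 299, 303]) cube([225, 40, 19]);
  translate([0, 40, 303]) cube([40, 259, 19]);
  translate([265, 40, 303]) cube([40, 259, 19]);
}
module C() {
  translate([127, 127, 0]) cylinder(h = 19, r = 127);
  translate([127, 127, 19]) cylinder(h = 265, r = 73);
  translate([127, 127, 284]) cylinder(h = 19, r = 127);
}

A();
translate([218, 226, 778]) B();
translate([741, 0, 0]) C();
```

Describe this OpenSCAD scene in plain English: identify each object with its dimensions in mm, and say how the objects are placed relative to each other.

A is a rectangular dining table. The top is 741×791×39 mm with its upper surface at z = 778 mm. It stands on four 44×44 mm square legs, each inset 55 mm from the nearest pair of top edges, running from the floor to the underside of the top. Four apron rails, 44 mm thick and 113 mm tall, run between adjacent legs with their top edges flush with the underside of the top and their outer faces flush with the legs' outer faces.

B is a four-legged stool. The seat is 305×339 mm, 39 mm thick, top at z = 408 mm. It stands on four square legs, each 40×40 mm in cross-section, from z = 0 to the seat underside, each flush with a corner of the seat. Four stretchers, 40 mm wide and 19 mm tall, connect adjacent legs with their undersides at z = 303 mm, each running between the inner faces of the legs it joins and aligned with the legs' outer faces on the other axis.

C is a spool: two coaxial disc flanges of radius 127 mm and thickness 19 mm, joined by a core cylinder of radius 73 mm and height 265 mm. The lower flange rests on z = 0 and the three cylinders share a vertical axis.

The stool is on top of the table, centred. The spool is against the table's +x side, with their −y faces flush.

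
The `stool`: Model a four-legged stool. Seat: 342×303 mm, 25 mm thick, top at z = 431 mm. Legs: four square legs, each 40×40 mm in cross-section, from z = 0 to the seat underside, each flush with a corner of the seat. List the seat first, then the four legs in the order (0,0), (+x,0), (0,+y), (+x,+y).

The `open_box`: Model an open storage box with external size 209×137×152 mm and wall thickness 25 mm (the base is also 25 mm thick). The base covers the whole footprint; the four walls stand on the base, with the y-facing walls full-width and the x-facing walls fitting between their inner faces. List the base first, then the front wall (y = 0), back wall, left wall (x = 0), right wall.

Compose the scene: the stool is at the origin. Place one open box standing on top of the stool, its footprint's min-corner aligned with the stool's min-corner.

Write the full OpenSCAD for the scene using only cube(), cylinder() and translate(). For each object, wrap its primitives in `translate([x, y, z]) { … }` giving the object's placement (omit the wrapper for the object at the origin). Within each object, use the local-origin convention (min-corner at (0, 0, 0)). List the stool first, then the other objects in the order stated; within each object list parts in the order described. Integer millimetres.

translate([0, 0, 406]) cube([342, 303, 25]);
cube([40, 40, 406]);
translate([302, 0, 0]) cube([40, 40, 406]);
translate([0, 263, 0]) cube([40, 40, 406]);
translate([302, 263, 0]) cube([40, 40, 406]);
translate([0, 0, 431]) {
  cube([209, 137, 25]);
  translate([0, 0, 25]) cube([209, 25, 127]);
  translate([0, 112, 25]) cube([209, 25, 127]);
  translate([0, 25, 25]) cube([25, 87, 127]);
  translate([184, 25, 25]) cube([25, 87, 127]);
}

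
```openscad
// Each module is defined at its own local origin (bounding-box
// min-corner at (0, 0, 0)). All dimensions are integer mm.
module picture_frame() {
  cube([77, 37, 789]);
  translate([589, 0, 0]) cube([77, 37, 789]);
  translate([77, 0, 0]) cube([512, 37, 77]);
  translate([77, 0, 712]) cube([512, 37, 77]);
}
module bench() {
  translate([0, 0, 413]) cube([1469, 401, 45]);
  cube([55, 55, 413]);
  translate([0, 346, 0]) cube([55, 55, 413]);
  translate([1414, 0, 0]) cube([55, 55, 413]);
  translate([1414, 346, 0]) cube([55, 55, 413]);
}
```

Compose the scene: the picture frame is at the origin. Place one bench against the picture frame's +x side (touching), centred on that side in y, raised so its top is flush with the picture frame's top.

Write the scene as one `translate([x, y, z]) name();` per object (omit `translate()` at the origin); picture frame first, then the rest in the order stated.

picture_frame();
translate([666, -182, 331]) bench();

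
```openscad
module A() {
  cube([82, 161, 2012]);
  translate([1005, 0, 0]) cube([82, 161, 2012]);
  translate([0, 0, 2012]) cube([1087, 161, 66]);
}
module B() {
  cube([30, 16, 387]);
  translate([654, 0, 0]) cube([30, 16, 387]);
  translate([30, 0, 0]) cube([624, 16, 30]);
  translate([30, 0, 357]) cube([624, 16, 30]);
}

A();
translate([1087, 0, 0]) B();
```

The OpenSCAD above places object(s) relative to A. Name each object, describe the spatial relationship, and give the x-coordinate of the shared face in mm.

A is a door frame. B is a picture frame. The picture frame is against the door frame's +x side, with their −y faces flush. The x-coordinate of the shared face is 1087 mm.

The door frame's +x face and the picture frame's −x face are both at x = 1087 mm.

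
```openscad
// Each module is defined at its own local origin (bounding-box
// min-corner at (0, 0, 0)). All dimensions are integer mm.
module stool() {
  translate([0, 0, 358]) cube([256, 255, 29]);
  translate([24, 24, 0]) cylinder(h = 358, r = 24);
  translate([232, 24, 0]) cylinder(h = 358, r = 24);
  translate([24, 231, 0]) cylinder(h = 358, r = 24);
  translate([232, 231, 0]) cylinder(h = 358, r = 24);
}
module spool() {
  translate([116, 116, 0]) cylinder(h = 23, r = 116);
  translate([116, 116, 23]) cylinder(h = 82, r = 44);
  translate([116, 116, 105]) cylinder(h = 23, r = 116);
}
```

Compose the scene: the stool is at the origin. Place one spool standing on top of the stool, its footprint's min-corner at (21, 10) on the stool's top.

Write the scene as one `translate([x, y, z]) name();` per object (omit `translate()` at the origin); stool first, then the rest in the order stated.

stool();
translate([21, 10, 387]) spool();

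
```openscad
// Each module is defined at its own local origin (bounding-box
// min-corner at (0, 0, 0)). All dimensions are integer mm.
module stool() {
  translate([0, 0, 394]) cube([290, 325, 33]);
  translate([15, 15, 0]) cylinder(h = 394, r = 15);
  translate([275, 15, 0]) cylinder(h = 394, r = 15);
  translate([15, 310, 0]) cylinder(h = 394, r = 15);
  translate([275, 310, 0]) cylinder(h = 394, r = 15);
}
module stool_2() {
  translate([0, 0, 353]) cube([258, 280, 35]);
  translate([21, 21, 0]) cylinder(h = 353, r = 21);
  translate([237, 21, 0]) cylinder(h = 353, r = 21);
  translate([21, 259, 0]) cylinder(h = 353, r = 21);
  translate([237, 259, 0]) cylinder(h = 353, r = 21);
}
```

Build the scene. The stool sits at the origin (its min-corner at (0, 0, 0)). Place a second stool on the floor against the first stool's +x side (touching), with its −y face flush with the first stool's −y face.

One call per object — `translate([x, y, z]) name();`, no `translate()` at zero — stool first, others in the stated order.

stool();
translate([290, 0, 0]) stool_2();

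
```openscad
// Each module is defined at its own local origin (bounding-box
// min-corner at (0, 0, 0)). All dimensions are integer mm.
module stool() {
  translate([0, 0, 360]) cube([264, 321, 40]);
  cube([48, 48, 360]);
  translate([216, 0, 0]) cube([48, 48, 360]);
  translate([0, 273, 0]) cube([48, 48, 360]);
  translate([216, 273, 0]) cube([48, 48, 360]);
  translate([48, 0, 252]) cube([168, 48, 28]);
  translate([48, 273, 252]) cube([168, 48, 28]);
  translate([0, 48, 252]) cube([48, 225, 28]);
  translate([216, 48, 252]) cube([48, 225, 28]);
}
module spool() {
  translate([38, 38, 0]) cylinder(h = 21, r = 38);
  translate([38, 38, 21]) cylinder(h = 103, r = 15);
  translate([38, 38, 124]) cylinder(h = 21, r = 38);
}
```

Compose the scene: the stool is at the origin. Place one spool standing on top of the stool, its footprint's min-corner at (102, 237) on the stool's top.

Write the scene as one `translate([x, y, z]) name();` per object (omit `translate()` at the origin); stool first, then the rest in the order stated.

stool();
translate([102, 237, 400]) spool();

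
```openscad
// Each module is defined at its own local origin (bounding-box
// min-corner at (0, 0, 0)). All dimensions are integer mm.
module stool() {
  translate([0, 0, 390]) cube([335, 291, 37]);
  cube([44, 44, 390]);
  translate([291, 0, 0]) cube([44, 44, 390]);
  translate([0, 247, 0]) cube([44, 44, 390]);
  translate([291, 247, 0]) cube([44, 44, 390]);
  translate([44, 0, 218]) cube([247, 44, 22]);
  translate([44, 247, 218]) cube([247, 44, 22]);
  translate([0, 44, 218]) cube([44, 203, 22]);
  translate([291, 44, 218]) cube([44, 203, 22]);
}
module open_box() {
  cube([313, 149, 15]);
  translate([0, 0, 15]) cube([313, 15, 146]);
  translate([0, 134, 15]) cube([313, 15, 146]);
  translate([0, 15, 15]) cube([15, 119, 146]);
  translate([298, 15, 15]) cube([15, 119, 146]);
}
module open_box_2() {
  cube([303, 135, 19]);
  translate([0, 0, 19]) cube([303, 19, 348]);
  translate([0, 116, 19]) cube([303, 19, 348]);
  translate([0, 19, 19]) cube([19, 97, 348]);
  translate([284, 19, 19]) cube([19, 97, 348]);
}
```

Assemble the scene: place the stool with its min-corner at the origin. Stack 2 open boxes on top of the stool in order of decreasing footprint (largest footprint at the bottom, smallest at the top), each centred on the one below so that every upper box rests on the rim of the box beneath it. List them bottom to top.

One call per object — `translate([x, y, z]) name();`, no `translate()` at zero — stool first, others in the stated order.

stool();
translate([11, 71, 427]) open_box();
translate([16, 78, 588]) open_box_2();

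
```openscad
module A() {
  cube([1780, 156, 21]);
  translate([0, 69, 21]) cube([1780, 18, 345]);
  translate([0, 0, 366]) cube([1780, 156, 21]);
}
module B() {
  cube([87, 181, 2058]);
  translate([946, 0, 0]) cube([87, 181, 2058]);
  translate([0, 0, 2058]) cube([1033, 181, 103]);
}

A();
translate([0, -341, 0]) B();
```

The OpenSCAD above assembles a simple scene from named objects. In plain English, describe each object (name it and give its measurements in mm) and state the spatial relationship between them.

A is an I-beam lying along x, 1780 mm long. Overall section height 387 mm. Two flanges 156 mm wide (y) and 21 mm thick, one on the floor and one at the top; a web 18 mm thick runs between them, centred on the flange width.

B is a rectangular door frame: two vertical jambs of 87×181 mm section, 2058 mm tall, with a clear opening 859 mm wide between their inner faces. A header 103 mm tall and 181 mm deep lies on top of the jambs and spans the full outside width.

The door frame is on the floor beside the I-beam on its −y side.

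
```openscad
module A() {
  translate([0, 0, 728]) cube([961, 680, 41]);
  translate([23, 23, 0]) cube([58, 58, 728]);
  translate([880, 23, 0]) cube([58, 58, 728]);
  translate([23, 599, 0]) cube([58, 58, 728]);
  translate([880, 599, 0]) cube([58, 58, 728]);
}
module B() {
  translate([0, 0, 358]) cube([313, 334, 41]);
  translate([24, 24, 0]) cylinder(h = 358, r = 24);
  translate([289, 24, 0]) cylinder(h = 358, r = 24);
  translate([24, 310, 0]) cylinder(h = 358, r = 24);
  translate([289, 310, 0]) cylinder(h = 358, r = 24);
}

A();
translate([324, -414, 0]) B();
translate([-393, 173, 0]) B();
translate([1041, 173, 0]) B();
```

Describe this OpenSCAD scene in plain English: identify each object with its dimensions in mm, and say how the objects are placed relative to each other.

A is a table with a 961×680 mm rectangular top, 41 mm thick, top surface at z = 769 mm, supported by four 58×58 mm square legs, each inset 23 mm from the nearest pair of top edges, running from the floor.

B is a four-legged stool. The seat is a 313×334×41 mm slab whose top surface is at z = 399 mm; four round legs, each 48 mm in diameter, run from the floor (z = 0) to the underside of the seat, each leg's axis is inset half a diameter from the nearest pair of seat edges (so the leg's bounding box is flush with the corner).

Three stools sit around the table at the −y, −x, +x sides.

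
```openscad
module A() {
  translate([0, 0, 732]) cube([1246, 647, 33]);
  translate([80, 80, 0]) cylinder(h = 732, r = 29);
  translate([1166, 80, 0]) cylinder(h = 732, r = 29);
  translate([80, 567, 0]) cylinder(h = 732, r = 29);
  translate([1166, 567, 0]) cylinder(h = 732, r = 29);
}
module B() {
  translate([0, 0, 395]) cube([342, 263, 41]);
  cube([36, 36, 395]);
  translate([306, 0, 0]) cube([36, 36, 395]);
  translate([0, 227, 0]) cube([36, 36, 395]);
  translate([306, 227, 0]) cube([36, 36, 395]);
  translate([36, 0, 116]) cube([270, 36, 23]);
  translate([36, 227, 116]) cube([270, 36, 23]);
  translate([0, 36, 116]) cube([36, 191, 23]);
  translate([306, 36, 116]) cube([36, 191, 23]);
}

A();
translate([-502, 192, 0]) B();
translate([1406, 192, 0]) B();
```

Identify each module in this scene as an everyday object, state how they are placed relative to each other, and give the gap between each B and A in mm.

Each stool's nearest face is 160 mm from the table's bounding box.

A is a table. B is a stool. Two stools sit around the table at the −x, +x sides. The gap between each stool and the table is 160 mm.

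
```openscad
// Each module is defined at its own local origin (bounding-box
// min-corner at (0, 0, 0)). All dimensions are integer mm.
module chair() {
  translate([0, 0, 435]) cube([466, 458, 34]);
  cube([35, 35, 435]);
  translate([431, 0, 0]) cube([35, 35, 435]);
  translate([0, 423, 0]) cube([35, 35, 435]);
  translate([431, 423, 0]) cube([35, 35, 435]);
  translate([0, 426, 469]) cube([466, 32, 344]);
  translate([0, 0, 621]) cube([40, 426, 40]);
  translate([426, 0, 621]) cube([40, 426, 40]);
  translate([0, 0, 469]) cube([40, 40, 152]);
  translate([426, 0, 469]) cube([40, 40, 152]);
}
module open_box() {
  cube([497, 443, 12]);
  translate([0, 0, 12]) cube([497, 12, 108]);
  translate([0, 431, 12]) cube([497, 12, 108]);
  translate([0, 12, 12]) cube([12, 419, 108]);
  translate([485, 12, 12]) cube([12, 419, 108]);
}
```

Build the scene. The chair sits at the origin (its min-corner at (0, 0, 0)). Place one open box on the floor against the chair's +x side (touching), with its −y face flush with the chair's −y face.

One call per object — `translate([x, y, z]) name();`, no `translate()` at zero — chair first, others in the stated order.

chair();
translate([466, 0, 0]) open_box();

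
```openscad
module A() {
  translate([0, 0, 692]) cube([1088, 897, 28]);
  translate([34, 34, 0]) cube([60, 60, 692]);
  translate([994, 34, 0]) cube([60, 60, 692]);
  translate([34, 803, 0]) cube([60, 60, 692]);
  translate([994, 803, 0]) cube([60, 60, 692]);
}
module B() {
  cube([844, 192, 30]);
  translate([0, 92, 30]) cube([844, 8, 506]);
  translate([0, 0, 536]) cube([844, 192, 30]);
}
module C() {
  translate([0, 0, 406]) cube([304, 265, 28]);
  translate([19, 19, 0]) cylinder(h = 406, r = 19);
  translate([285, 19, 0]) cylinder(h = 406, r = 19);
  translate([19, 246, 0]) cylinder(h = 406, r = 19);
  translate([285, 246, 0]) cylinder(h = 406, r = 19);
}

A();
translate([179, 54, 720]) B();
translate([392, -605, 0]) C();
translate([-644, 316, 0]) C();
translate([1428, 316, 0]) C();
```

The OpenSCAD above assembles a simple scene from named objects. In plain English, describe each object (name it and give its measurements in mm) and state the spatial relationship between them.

A is a table: top 1088 mm (x) × 897 mm (y), 28 mm thick, upper face at z = 720 mm, on four 60×60 mm square legs, each inset 34 mm from the nearest pair of top edges, running from z = 0 to the bottom of the top.

B is an I-beam lying along x, 844 mm long. Overall section height 566 mm. Two flanges 192 mm wide (y) and 30 mm thick, one on the floor and one at the top; a web 8 mm thick runs between them, centred on the flange width.

C is a four-legged stool. The seat is a 304×265×28 mm slab whose top surface is at z = 434 mm; four round legs, each 38 mm in diameter, run from the floor (z = 0) to the underside of the seat, each leg's axis is inset half a diameter from the nearest pair of seat edges (so the leg's bounding box is flush with the corner).

The I-beam is on top of the table. Three stools sit around the table at the −y, −x, +x sides.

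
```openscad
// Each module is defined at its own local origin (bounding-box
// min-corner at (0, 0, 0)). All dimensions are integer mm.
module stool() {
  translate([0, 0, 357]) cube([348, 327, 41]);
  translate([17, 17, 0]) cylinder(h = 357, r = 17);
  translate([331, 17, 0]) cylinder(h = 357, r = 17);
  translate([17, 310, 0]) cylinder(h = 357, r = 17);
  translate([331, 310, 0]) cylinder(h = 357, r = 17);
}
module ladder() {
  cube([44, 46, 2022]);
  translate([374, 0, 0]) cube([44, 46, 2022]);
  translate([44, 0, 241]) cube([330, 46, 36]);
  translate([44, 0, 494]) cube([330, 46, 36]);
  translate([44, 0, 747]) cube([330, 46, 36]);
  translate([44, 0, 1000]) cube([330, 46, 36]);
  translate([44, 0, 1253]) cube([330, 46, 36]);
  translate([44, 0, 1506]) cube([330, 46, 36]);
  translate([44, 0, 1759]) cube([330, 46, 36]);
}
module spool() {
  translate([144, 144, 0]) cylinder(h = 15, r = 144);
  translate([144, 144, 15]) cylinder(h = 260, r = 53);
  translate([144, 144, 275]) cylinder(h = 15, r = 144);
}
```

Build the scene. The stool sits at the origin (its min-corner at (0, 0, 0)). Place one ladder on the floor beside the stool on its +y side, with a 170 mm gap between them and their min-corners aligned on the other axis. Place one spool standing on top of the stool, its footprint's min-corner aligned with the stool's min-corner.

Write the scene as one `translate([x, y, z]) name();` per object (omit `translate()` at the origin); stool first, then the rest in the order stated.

stool();
translate([0, 497, 0]) ladder();
translate([0, 0, 398]) spool();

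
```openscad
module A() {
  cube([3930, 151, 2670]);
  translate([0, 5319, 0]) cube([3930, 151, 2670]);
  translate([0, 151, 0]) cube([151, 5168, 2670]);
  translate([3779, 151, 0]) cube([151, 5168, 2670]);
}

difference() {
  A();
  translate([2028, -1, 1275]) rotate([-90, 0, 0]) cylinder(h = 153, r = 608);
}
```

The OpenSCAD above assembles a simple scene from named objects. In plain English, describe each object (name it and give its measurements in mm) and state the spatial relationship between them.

A is a box-shaped house frame (walls only): outside footprint 3930×5470 mm, wall height 2670 mm, wall thickness 151 mm. The two y-facing walls run the full x-width; the two x-facing walls fit between the inner faces of the y-facing walls.

The house frame has a circular hole of radius 608 mm through its front wall, centred at (x = 2028, z = 1275).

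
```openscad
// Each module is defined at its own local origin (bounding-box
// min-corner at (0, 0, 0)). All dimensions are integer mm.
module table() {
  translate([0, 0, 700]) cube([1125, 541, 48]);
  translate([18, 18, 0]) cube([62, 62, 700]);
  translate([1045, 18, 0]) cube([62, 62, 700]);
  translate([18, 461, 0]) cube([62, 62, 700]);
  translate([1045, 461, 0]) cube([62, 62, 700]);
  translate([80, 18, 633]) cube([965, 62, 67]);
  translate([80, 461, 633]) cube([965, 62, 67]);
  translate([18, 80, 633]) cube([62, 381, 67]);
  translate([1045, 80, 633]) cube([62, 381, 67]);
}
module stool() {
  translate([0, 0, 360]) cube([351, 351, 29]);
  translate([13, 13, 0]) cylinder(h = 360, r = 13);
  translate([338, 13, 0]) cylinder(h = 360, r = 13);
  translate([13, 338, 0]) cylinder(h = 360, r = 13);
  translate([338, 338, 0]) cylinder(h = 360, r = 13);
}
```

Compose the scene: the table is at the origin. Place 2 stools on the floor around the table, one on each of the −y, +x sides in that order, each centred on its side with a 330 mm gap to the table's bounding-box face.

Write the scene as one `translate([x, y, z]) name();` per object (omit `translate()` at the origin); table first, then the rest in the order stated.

table();
translate([387, -681, 0]) stool();
translate([1455, 95, 0]) stool();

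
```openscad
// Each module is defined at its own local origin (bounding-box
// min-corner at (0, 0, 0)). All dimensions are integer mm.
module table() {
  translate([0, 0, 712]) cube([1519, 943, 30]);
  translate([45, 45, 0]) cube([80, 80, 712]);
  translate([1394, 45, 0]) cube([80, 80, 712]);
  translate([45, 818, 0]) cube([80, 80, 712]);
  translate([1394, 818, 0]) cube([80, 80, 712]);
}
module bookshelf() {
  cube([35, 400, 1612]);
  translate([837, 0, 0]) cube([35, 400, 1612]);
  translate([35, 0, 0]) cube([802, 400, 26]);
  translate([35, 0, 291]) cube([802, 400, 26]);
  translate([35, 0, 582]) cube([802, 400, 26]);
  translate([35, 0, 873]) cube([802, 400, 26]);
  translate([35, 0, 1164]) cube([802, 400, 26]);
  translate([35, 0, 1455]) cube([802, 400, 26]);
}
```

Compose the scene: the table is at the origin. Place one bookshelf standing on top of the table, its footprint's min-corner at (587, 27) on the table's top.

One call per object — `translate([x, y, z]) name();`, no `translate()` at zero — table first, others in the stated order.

table();
translate([587, 27, 742]) bookshelf();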